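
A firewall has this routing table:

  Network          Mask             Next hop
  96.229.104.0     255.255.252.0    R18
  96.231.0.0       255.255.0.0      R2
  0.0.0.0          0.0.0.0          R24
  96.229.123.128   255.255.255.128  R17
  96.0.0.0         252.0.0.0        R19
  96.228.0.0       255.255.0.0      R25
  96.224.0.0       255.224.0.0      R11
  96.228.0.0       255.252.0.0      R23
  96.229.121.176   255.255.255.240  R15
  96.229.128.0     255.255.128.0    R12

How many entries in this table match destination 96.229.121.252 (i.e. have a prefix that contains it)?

Prefixes containing 96.229.121.252:
  0.0.0.0/0 (default, matches everything)
  96.0.0.0/6 (96.0.0.0 - 99.255.255.255)
  96.224.0.0/11 (96.224.0.0 - 96.255.255.255)
  96.228.0.0/14 (96.228.0.0 - 96.231.255.255)
Total matching entries: 4.

4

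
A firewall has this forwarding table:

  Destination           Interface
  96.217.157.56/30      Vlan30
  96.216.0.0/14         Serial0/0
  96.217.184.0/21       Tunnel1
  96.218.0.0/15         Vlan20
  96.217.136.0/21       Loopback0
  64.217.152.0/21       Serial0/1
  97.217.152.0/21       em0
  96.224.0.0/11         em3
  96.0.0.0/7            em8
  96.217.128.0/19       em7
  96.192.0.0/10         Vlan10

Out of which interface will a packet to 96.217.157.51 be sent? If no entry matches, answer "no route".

em7

Routes whose prefix contains 96.217.157.51:
  96.0.0.0/7 (96.0.0.0 - 97.255.255.255) -> em8
  96.192.0.0/10 (96.192.0.0 - 96.255.255.255) -> Vlan10
  96.216.0.0/14 (96.216.0.0 - 96.219.255.255) -> Serial0/0
  96.217.128.0/19 (96.217.128.0 - 96.217.159.255) -> em7
More-specific entries that do NOT match:
  96.217.157.56/30 (96.217.157.56 - 96.217.157.59) does not contain 96.217.157.51
  96.217.184.0/21 (96.217.184.0 - 96.217.191.255) does not contain 96.217.157.51
  96.217.136.0/21 (96.217.136.0 - 96.217.143.255) does not contain 96.217.157.51
  64.217.152.0/21 (64.217.152.0 - 64.217.159.255) does not contain 96.217.157.51
  97.217.152.0/21 (97.217.152.0 - 97.217.159.255) does not contain 96.217.157.51
Longest matching prefix is /19 -> interface em7.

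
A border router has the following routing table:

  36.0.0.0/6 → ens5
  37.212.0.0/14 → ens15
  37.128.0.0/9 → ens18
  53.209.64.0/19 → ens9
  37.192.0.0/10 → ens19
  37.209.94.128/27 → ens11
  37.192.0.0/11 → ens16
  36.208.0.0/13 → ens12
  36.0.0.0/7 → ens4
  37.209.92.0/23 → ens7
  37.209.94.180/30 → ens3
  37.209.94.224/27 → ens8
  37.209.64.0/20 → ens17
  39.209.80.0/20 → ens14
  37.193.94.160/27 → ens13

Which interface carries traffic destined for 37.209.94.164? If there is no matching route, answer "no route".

ens16

Routes whose prefix contains 37.209.94.164:
  36.0.0.0/6 (36.0.0.0 - 39.255.255.255) -> ens5
  36.0.0.0/7 (36.0.0.0 - 37.255.255.255) -> ens4
  37.128.0.0/9 (37.128.0.0 - 37.255.255.255) -> ens18
  37.192.0.0/10 (37.192.0.0 - 37.255.255.255) -> ens19
  37.192.0.0/11 (37.192.0.0 - 37.223.255.255) -> ens16
More-specific entries that do NOT match:
  37.209.94.180/30 (37.209.94.180 - 37.209.94.183) does not contain 37.209.94.164
  37.209.94.128/27 (37.209.94.128 - 37.209.94.159) does not contain 37.209.94.164
  37.209.94.224/27 (37.209.94.224 - 37.209.94.255) does not contain 37.209.94.164
  37.193.94.160/27 (37.193.94.160 - 37.193.94.191) does not contain 37.209.94.164
  37.209.92.0/23 (37.209.92.0 - 37.209.93.255) does not contain 37.209.94.164
  37.209.64.0/20 (37.209.64.0 - 37.209.79.255) does not contain 37.209.94.164
  39.209.80.0/20 (39.209.80.0 - 39.209.95.255) does not contain 37.209.94.164
  53.209.64.0/19 (53.209.64.0 - 53.209.95.255) does not contain 37.209.94.164
  37.212.0.0/14 (37.212.0.0 - 37.215.255.255) does not contain 37.209.94.164
  36.208.0.0/13 (36.208.0.0 - 36.215.255.255) does not contain 37.209.94.164
Longest matching prefix is /11 -> interface ens16.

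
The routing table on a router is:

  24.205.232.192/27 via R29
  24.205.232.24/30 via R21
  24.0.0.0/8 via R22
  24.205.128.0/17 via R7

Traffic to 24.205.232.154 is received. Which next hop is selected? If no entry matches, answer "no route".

Routes whose prefix contains 24.205.232.154:
  24.0.0.0/8 (24.0.0.0 - 24.255.255.255) -> R22
  24.205.128.0/17 (24.205.128.0 - 24.205.255.255) -> R7
More-specific entries that do NOT match:
  24.205.232.24/30 (24.205.232.24 - 24.205.232.27) does not contain 24.205.232.154
  24.205.232.192/27 (24.205.232.192 - 24.205.232.223) does not contain 24.205.232.154
Longest matching prefix is /17 -> next hop R7.

R7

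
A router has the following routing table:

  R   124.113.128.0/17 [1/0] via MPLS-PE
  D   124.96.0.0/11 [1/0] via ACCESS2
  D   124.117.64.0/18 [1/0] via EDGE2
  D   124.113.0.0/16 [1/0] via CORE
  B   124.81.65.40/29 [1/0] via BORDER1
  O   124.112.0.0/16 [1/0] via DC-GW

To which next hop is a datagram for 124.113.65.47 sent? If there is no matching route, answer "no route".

Routes whose prefix contains 124.113.65.47:
  124.96.0.0/11 (124.96.0.0 - 124.127.255.255) -> ACCESS2
  124.113.0.0/16 (124.113.0.0 - 124.113.255.255) -> CORE
More-specific entries that do NOT match:
  124.81.65.40/29 (124.81.65.40 - 124.81.65.47) does not contain 124.113.65.47
  124.117.64.0/18 (124.117.64.0 - 124.117.127.255) does not contain 124.113.65.47
  124.113.128.0/17 (124.113.128.0 - 124.113.255.255) does not contain 124.113.65.47
Longest matching prefix is /16 -> next hop CORE.

CORE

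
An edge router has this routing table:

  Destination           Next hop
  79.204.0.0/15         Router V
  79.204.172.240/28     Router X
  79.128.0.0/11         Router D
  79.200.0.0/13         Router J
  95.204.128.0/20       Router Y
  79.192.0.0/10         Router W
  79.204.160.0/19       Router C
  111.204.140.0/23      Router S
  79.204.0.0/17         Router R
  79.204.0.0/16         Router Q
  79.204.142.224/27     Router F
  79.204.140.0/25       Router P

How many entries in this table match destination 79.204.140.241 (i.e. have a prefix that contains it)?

Prefixes containing 79.204.140.241:
  79.192.0.0/10 (79.192.0.0 - 79.255.255.255)
  79.200.0.0/13 (79.200.0.0 - 79.207.255.255)
  79.204.0.0/15 (79.204.0.0 - 79.205.255.255)
  79.204.0.0/16 (79.204.0.0 - 79.204.255.255)
Total matching entries: 4.

4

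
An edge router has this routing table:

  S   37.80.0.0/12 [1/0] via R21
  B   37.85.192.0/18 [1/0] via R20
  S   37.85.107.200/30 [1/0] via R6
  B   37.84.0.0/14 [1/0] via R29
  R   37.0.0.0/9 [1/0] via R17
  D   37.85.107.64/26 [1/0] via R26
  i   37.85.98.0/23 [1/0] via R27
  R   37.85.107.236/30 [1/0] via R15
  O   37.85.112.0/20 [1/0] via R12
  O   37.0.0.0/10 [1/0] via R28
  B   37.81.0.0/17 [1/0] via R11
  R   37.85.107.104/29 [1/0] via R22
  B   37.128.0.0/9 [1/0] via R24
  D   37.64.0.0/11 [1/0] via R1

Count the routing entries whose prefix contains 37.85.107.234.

Prefixes containing 37.85.107.234:
  37.0.0.0/9 (37.0.0.0 - 37.127.255.255)
  37.64.0.0/11 (37.64.0.0 - 37.95.255.255)
  37.80.0.0/12 (37.80.0.0 - 37.95.255.255)
  37.84.0.0/14 (37.84.0.0 - 37.87.255.255)
Total matching entries: 4.

4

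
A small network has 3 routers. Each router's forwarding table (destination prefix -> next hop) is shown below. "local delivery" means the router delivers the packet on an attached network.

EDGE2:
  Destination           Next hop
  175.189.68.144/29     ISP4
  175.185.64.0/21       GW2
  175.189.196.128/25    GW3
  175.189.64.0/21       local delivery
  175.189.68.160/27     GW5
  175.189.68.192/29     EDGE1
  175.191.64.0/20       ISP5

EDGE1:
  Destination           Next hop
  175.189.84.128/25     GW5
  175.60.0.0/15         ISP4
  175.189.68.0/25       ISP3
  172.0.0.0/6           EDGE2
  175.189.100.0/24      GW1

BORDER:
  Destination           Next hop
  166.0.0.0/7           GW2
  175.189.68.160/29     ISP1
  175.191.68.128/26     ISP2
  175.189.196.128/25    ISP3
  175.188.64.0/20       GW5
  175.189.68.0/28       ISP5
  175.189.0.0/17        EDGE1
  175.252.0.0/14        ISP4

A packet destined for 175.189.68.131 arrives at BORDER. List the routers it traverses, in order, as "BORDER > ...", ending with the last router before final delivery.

BORDER > EDGE1 > EDGE2

At BORDER: longest match for 175.189.68.131 is 175.189.0.0/17 -> EDGE1
At EDGE1: longest match for 175.189.68.131 is 172.0.0.0/6 -> EDGE2
At EDGE2: longest match for 175.189.68.131 is 175.189.64.0/21 -> local delivery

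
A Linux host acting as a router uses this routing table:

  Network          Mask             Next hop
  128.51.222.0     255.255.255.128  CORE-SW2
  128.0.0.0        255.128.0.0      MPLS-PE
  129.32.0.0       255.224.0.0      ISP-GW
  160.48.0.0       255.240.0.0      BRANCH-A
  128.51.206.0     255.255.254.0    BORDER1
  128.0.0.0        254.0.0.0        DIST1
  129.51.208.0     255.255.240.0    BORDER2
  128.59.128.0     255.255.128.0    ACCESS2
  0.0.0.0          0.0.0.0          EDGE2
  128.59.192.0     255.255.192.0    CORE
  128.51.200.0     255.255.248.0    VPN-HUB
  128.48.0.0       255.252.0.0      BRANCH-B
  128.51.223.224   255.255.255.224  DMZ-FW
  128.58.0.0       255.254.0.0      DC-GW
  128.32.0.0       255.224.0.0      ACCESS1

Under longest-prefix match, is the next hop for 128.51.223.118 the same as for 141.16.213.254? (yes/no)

no

128.51.223.118: longest match 128.48.0.0/14 -> BRANCH-B
141.16.213.254: longest match 0.0.0.0/0 -> EDGE2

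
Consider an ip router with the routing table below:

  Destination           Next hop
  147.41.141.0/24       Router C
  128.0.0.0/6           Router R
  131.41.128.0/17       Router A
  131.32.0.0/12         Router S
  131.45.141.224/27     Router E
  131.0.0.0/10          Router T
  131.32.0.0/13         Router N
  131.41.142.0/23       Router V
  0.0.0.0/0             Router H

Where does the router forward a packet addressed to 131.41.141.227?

Routes whose prefix contains 131.41.141.227:
  0.0.0.0/0 (default, matches everything) -> Router H
  128.0.0.0/6 (128.0.0.0 - 131.255.255.255) -> Router R
  131.0.0.0/10 (131.0.0.0 - 131.63.255.255) -> Router T
  131.32.0.0/12 (131.32.0.0 - 131.47.255.255) -> Router S
  131.41.128.0/17 (131.41.128.0 - 131.41.255.255) -> Router A
More-specific entries that do NOT match:
  131.45.141.224/27 (131.45.141.224 - 131.45.141.255) does not contain 131.41.141.227
  147.41.141.0/24 (147.41.141.0 - 147.41.141.255) does not contain 131.41.141.227
  131.41.142.0/23 (131.41.142.0 - 131.41.143.255) does not contain 131.41.141.227
Longest matching prefix is /17 -> next hop Router A.

Router A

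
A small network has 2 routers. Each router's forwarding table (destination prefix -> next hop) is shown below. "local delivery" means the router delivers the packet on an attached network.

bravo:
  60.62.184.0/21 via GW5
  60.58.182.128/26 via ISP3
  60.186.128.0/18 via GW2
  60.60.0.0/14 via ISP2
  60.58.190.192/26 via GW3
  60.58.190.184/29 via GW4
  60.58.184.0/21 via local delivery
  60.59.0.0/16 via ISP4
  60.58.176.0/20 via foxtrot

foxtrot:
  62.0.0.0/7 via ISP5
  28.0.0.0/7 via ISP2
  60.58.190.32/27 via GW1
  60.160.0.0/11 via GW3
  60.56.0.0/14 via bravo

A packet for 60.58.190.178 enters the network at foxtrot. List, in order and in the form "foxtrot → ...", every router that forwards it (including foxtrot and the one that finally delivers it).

At foxtrot: longest match for 60.58.190.178 is 60.56.0.0/14 -> bravo
At bravo: longest match for 60.58.190.178 is 60.58.184.0/21 -> local delivery

foxtrot → bravo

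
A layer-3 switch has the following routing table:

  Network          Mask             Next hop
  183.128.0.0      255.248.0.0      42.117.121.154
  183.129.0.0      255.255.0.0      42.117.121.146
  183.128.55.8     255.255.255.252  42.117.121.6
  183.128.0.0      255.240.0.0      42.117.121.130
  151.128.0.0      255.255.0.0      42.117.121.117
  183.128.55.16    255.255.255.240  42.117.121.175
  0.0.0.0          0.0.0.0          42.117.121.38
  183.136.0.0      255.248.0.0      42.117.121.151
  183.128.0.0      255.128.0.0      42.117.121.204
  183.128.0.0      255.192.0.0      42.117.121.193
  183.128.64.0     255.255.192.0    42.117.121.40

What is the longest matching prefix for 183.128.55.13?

183.128.0.0/13

Entries matching 183.128.55.13:
  0.0.0.0/0 (default, matches everything)
  183.128.0.0/9 (183.128.0.0 - 183.255.255.255)
  183.128.0.0/10 (183.128.0.0 - 183.191.255.255)
  183.128.0.0/12 (183.128.0.0 - 183.143.255.255)
  183.128.0.0/13 (183.128.0.0 - 183.135.255.255)
Most specific is 183.128.0.0/13.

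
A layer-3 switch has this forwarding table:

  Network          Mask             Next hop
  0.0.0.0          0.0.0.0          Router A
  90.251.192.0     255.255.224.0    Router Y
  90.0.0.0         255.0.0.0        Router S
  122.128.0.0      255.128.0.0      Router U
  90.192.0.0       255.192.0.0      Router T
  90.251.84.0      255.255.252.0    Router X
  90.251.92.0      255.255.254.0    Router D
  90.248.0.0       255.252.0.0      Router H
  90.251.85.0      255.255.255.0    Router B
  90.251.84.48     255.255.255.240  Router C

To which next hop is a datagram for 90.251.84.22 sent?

Routes whose prefix contains 90.251.84.22:
  0.0.0.0/0 (default, matches everything) -> Router A
  90.0.0.0/8 (90.0.0.0 - 90.255.255.255) -> Router S
  90.192.0.0/10 (90.192.0.0 - 90.255.255.255) -> Router T
  90.248.0.0/14 (90.248.0.0 - 90.251.255.255) -> Router H
  90.251.84.0/22 (90.251.84.0 - 90.251.87.255) -> Router X
More-specific entries that do NOT match:
  90.251.84.48/28 (90.251.84.48 - 90.251.84.63) does not contain 90.251.84.22
  90.251.85.0/24 (90.251.85.0 - 90.251.85.255) does not contain 90.251.84.22
  90.251.92.0/23 (90.251.92.0 - 90.251.93.255) does not contain 90.251.84.22
Longest matching prefix is /22 -> next hop Router X.

Router X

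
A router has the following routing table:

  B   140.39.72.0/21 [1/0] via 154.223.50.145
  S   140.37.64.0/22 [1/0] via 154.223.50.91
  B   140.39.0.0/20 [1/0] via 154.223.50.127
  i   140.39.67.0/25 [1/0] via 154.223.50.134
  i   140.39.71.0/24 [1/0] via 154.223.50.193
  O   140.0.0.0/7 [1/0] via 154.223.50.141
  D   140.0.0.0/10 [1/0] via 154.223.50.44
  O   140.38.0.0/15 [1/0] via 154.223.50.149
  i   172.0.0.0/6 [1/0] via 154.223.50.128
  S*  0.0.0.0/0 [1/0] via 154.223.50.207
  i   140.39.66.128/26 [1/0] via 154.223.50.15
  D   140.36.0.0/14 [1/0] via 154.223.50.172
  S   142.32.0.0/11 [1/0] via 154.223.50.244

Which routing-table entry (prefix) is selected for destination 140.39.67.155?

Entries matching 140.39.67.155:
  0.0.0.0/0 (default, matches everything)
  140.0.0.0/7 (140.0.0.0 - 141.255.255.255)
  140.0.0.0/10 (140.0.0.0 - 140.63.255.255)
  140.36.0.0/14 (140.36.0.0 - 140.39.255.255)
  140.38.0.0/15 (140.38.0.0 - 140.39.255.255)
Most specific is 140.38.0.0/15.

140.38.0.0/15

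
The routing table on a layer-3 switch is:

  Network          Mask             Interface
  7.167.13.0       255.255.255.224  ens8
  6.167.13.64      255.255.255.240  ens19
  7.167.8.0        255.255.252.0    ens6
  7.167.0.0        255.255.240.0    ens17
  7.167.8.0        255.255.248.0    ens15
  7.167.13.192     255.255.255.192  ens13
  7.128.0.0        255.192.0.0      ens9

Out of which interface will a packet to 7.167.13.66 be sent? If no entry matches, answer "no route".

ens15

Routes whose prefix contains 7.167.13.66:
  7.128.0.0/10 (7.128.0.0 - 7.191.255.255) -> ens9
  7.167.0.0/20 (7.167.0.0 - 7.167.15.255) -> ens17
  7.167.8.0/21 (7.167.8.0 - 7.167.15.255) -> ens15
More-specific entries that do NOT match:
  6.167.13.64/28 (6.167.13.64 - 6.167.13.79) does not contain 7.167.13.66
  7.167.13.0/27 (7.167.13.0 - 7.167.13.31) does not contain 7.167.13.66
  7.167.13.192/26 (7.167.13.192 - 7.167.13.255) does not contain 7.167.13.66
  7.167.8.0/22 (7.167.8.0 - 7.167.11.255) does not contain 7.167.13.66
Longest matching prefix is /21 -> interface ens15.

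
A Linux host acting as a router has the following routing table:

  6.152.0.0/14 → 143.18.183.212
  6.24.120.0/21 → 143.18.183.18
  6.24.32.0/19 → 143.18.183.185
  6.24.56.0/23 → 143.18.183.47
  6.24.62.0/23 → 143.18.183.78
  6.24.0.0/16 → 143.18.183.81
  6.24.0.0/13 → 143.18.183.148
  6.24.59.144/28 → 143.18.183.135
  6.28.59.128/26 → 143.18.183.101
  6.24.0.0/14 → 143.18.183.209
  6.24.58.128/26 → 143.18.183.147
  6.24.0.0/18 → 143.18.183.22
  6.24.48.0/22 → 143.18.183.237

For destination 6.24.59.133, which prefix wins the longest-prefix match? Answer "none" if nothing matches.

6.24.32.0/19

Entries matching 6.24.59.133:
  6.24.0.0/13 (6.24.0.0 - 6.31.255.255)
  6.24.0.0/14 (6.24.0.0 - 6.27.255.255)
  6.24.0.0/16 (6.24.0.0 - 6.24.255.255)
  6.24.0.0/18 (6.24.0.0 - 6.24.63.255)
  6.24.32.0/19 (6.24.32.0 - 6.24.63.255)
Most specific is 6.24.32.0/19.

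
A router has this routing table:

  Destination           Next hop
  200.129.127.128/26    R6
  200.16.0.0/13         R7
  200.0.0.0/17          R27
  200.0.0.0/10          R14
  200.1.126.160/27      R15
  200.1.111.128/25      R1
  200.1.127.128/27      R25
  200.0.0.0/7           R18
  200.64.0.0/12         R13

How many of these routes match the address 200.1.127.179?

Prefixes containing 200.1.127.179:
  200.0.0.0/7 (200.0.0.0 - 201.255.255.255)
  200.0.0.0/10 (200.0.0.0 - 200.63.255.255)
Total matching entries: 2.

2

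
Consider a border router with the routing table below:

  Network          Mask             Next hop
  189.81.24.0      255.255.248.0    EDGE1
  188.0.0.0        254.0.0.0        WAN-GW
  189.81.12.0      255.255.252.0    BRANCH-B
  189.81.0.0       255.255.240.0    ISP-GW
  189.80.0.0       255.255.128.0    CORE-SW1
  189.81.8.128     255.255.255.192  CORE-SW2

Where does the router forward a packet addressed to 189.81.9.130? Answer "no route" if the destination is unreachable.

ISP-GW

Routes whose prefix contains 189.81.9.130:
  188.0.0.0/7 (188.0.0.0 - 189.255.255.255) -> WAN-GW
  189.81.0.0/20 (189.81.0.0 - 189.81.15.255) -> ISP-GW
More-specific entries that do NOT match:
  189.81.8.128/26 (189.81.8.128 - 189.81.8.191) does not contain 189.81.9.130
  189.81.12.0/22 (189.81.12.0 - 189.81.15.255) does not contain 189.81.9.130
  189.81.24.0/21 (189.81.24.0 - 189.81.31.255) does not contain 189.81.9.130
Longest matching prefix is /20 -> next hop ISP-GW.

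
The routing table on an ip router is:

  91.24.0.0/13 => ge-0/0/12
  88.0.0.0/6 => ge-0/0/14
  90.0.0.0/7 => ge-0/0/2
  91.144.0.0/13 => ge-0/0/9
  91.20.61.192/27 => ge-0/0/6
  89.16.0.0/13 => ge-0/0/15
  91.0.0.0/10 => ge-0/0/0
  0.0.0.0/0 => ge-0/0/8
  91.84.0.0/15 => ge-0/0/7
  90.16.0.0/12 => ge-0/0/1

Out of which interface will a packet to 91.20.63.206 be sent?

Routes whose prefix contains 91.20.63.206:
  0.0.0.0/0 (default, matches everything) -> ge-0/0/8
  88.0.0.0/6 (88.0.0.0 - 91.255.255.255) -> ge-0/0/14
  90.0.0.0/7 (90.0.0.0 - 91.255.255.255) -> ge-0/0/2
  91.0.0.0/10 (91.0.0.0 - 91.63.255.255) -> ge-0/0/0
More-specific entries that do NOT match:
  91.20.61.192/27 (91.20.61.192 - 91.20.61.223) does not contain 91.20.63.206
  91.84.0.0/15 (91.84.0.0 - 91.85.255.255) does not contain 91.20.63.206
  91.24.0.0/13 (91.24.0.0 - 91.31.255.255) does not contain 91.20.63.206
  91.144.0.0/13 (91.144.0.0 - 91.151.255.255) does not contain 91.20.63.206
  89.16.0.0/13 (89.16.0.0 - 89.23.255.255) does not contain 91.20.63.206
  90.16.0.0/12 (90.16.0.0 - 90.31.255.255) does not contain 91.20.63.206
Longest matching prefix is /10 -> interface ge-0/0/0.

ge-0/0/0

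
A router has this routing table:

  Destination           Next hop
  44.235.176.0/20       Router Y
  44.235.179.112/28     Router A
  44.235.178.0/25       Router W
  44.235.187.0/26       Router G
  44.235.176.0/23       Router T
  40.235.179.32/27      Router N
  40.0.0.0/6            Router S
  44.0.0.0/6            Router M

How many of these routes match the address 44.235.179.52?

2

Prefixes containing 44.235.179.52:
  44.0.0.0/6 (44.0.0.0 - 47.255.255.255)
  44.235.176.0/20 (44.235.176.0 - 44.235.191.255)
Total matching entries: 2.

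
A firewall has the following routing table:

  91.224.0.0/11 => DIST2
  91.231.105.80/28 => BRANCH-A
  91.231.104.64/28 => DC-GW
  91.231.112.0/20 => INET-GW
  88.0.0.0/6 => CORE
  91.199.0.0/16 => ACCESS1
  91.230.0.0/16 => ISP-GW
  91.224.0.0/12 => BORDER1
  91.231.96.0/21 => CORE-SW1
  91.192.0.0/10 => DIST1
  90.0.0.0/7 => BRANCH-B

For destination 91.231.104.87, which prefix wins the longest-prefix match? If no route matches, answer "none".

91.224.0.0/12

Entries matching 91.231.104.87:
  88.0.0.0/6 (88.0.0.0 - 91.255.255.255)
  90.0.0.0/7 (90.0.0.0 - 91.255.255.255)
  91.192.0.0/10 (91.192.0.0 - 91.255.255.255)
  91.224.0.0/11 (91.224.0.0 - 91.255.255.255)
  91.224.0.0/12 (91.224.0.0 - 91.239.255.255)
Most specific is 91.224.0.0/12.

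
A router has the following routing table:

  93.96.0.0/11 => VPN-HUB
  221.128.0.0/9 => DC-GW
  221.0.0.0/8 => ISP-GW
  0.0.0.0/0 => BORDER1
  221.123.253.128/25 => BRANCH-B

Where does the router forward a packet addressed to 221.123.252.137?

ISP-GW

Routes whose prefix contains 221.123.252.137:
  0.0.0.0/0 (default, matches everything) -> BORDER1
  221.0.0.0/8 (221.0.0.0 - 221.255.255.255) -> ISP-GW
More-specific entries that do NOT match:
  221.123.253.128/25 (221.123.253.128 - 221.123.253.255) does not contain 221.123.252.137
  93.96.0.0/11 (93.96.0.0 - 93.127.255.255) does not contain 221.123.252.137
  221.128.0.0/9 (221.128.0.0 - 221.255.255.255) does not contain 221.123.252.137
Longest matching prefix is /8 -> next hop ISP-GW.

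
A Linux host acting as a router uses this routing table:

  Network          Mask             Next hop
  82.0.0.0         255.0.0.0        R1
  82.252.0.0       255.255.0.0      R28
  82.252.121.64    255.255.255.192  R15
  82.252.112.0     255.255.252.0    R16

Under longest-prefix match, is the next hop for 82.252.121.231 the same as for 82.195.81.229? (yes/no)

no

82.252.121.231: longest match 82.252.0.0/16 -> R28
82.195.81.229: longest match 82.0.0.0/8 -> R1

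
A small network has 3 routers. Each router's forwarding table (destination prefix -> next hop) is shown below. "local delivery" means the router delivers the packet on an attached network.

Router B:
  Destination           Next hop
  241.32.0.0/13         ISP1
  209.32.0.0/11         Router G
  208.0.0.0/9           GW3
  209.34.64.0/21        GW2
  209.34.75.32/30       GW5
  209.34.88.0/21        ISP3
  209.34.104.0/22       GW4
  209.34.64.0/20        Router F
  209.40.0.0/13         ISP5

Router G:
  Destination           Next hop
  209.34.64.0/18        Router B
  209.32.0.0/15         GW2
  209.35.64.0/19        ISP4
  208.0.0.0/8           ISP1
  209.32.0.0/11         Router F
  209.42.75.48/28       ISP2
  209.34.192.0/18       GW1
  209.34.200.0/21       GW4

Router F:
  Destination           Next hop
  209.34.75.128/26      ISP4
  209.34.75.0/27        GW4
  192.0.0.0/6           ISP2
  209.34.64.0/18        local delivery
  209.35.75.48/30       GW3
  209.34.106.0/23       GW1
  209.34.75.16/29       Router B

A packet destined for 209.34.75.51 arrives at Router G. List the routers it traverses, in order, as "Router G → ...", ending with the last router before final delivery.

Router G → Router B → Router F

At Router G: longest match for 209.34.75.51 is 209.34.64.0/18 -> Router B
At Router B: longest match for 209.34.75.51 is 209.34.64.0/20 -> Router F
At Router F: longest match for 209.34.75.51 is 209.34.64.0/18 -> local delivery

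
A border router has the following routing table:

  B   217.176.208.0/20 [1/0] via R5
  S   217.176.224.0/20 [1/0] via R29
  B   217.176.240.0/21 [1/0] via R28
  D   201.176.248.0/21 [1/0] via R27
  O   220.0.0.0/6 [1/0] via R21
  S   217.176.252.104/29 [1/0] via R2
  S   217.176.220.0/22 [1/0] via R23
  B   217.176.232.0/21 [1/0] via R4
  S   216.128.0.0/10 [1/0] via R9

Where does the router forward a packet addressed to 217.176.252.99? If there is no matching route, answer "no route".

No entry's prefix contains 217.176.252.99; there is no default route.

no route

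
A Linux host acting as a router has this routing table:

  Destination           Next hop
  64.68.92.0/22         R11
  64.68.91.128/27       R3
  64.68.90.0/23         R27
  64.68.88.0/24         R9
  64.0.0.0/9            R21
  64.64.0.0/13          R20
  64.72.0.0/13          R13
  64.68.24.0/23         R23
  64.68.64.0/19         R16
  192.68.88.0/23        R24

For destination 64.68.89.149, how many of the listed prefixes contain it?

3

Prefixes containing 64.68.89.149:
  64.0.0.0/9 (64.0.0.0 - 64.127.255.255)
  64.64.0.0/13 (64.64.0.0 - 64.71.255.255)
  64.68.64.0/19 (64.68.64.0 - 64.68.95.255)
Total matching entries: 3.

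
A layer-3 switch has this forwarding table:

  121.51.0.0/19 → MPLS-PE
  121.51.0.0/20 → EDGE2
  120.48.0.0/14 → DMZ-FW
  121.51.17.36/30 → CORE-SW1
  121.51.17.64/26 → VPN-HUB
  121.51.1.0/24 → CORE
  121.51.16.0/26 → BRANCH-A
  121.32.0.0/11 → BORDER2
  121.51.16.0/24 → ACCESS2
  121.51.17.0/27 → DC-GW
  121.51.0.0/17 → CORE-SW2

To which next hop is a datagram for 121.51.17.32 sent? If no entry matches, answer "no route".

MPLS-PE

Routes whose prefix contains 121.51.17.32:
  121.32.0.0/11 (121.32.0.0 - 121.63.255.255) -> BORDER2
  121.51.0.0/17 (121.51.0.0 - 121.51.127.255) -> CORE-SW2
  121.51.0.0/19 (121.51.0.0 - 121.51.31.255) -> MPLS-PE
More-specific entries that do NOT match:
  121.51.17.36/30 (121.51.17.36 - 121.51.17.39) does not contain 121.51.17.32
  121.51.17.0/27 (121.51.17.0 - 121.51.17.31) does not contain 121.51.17.32
  121.51.17.64/26 (121.51.17.64 - 121.51.17.127) does not contain 121.51.17.32
  121.51.16.0/26 (121.51.16.0 - 121.51.16.63) does not contain 121.51.17.32
  121.51.1.0/24 (121.51.1.0 - 121.51.1.255) does not contain 121.51.17.32
  121.51.16.0/24 (121.51.16.0 - 121.51.16.255) does not contain 121.51.17.32
  121.51.0.0/20 (121.51.0.0 - 121.51.15.255) does not contain 121.51.17.32
Longest matching prefix is /19 -> next hop MPLS-PE.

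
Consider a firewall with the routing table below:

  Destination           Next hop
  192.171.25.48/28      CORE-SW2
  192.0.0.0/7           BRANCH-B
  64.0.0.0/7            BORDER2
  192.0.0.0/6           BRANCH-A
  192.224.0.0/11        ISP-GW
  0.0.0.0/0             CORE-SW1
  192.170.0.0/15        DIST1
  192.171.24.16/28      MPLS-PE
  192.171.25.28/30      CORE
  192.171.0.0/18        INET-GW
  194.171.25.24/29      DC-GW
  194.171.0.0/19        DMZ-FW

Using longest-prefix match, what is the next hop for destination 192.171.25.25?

INET-GW

Routes whose prefix contains 192.171.25.25:
  0.0.0.0/0 (default, matches everything) -> CORE-SW1
  192.0.0.0/6 (192.0.0.0 - 195.255.255.255) -> BRANCH-A
  192.0.0.0/7 (192.0.0.0 - 193.255.255.255) -> BRANCH-B
  192.170.0.0/15 (192.170.0.0 - 192.171.255.255) -> DIST1
  192.171.0.0/18 (192.171.0.0 - 192.171.63.255) -> INET-GW
More-specific entries that do NOT match:
  192.171.25.28/30 (192.171.25.28 - 192.171.25.31) does not contain 192.171.25.25
  194.171.25.24/29 (194.171.25.24 - 194.171.25.31) does not contain 192.171.25.25
  192.171.25.48/28 (192.171.25.48 - 192.171.25.63) does not contain 192.171.25.25
  192.171.24.16/28 (192.171.24.16 - 192.171.24.31) does not contain 192.171.25.25
  194.171.0.0/19 (194.171.0.0 - 194.171.31.255) does not contain 192.171.25.25
Longest matching prefix is /18 -> next hop INET-GW.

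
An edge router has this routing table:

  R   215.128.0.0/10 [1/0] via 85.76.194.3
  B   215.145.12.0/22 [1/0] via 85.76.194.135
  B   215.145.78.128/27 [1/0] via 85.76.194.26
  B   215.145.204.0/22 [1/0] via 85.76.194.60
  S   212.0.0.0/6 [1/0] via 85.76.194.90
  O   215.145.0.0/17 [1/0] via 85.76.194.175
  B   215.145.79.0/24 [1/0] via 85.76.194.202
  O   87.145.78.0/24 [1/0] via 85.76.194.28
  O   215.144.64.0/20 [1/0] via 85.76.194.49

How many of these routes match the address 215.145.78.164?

Prefixes containing 215.145.78.164:
  212.0.0.0/6 (212.0.0.0 - 215.255.255.255)
  215.128.0.0/10 (215.128.0.0 - 215.191.255.255)
  215.145.0.0/17 (215.145.0.0 - 215.145.127.255)
Total matching entries: 3.

3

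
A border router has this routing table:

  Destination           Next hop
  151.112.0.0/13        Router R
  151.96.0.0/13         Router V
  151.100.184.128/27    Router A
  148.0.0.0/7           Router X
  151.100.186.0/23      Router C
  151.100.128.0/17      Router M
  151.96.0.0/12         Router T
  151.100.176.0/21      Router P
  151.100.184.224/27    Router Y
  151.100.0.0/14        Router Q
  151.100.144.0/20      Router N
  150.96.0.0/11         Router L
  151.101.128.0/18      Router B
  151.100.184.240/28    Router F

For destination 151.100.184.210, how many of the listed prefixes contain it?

Prefixes containing 151.100.184.210:
  151.96.0.0/12 (151.96.0.0 - 151.111.255.255)
  151.96.0.0/13 (151.96.0.0 - 151.103.255.255)
  151.100.0.0/14 (151.100.0.0 - 151.103.255.255)
  151.100.128.0/17 (151.100.128.0 - 151.100.255.255)
Total matching entries: 4.

4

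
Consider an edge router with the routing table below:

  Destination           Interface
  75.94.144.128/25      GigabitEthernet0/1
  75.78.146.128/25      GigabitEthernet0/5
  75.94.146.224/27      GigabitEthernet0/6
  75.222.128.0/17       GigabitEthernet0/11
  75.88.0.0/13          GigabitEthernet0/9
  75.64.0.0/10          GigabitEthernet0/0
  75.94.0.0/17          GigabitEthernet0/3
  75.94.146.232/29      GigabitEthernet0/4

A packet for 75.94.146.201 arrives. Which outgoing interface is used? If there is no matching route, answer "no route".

Routes whose prefix contains 75.94.146.201:
  75.64.0.0/10 (75.64.0.0 - 75.127.255.255) -> GigabitEthernet0/0
  75.88.0.0/13 (75.88.0.0 - 75.95.255.255) -> GigabitEthernet0/9
More-specific entries that do NOT match:
  75.94.146.232/29 (75.94.146.232 - 75.94.146.239) does not contain 75.94.146.201
  75.94.146.224/27 (75.94.146.224 - 75.94.146.255) does not contain 75.94.146.201
  75.94.144.128/25 (75.94.144.128 - 75.94.144.255) does not contain 75.94.146.201
  75.78.146.128/25 (75.78.146.128 - 75.78.146.255) does not contain 75.94.146.201
  75.222.128.0/17 (75.222.128.0 - 75.222.255.255) does not contain 75.94.146.201
  75.94.0.0/17 (75.94.0.0 - 75.94.127.255) does not contain 75.94.146.201
Longest matching prefix is /13 -> interface GigabitEthernet0/9.

GigabitEthernet0/9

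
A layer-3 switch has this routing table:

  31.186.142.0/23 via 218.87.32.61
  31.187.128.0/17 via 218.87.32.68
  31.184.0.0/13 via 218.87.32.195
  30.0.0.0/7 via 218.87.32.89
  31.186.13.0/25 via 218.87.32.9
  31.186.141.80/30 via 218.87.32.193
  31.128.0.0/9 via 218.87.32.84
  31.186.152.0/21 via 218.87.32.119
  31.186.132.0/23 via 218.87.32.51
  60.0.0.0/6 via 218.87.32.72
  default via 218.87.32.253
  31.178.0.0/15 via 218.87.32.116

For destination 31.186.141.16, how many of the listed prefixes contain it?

Prefixes containing 31.186.141.16:
  0.0.0.0/0 (default, matches everything)
  30.0.0.0/7 (30.0.0.0 - 31.255.255.255)
  31.128.0.0/9 (31.128.0.0 - 31.255.255.255)
  31.184.0.0/13 (31.184.0.0 - 31.191.255.255)
Total matching entries: 4.

4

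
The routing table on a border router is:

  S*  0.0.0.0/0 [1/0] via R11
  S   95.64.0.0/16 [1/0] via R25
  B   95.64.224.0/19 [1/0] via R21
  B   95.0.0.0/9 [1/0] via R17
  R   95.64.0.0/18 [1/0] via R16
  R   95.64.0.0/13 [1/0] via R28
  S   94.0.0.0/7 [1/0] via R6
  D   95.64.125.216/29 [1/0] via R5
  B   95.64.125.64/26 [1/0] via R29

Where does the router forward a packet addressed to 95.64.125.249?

Routes whose prefix contains 95.64.125.249:
  0.0.0.0/0 (default, matches everything) -> R11
  94.0.0.0/7 (94.0.0.0 - 95.255.255.255) -> R6
  95.0.0.0/9 (95.0.0.0 - 95.127.255.255) -> R17
  95.64.0.0/13 (95.64.0.0 - 95.71.255.255) -> R28
  95.64.0.0/16 (95.64.0.0 - 95.64.255.255) -> R25
More-specific entries that do NOT match:
  95.64.125.216/29 (95.64.125.216 - 95.64.125.223) does not contain 95.64.125.249
  95.64.125.64/26 (95.64.125.64 - 95.64.125.127) does not contain 95.64.125.249
  95.64.224.0/19 (95.64.224.0 - 95.64.255.255) does not contain 95.64.125.249
  95.64.0.0/18 (95.64.0.0 - 95.64.63.255) does not contain 95.64.125.249
Longest matching prefix is /16 -> next hop R25.

R25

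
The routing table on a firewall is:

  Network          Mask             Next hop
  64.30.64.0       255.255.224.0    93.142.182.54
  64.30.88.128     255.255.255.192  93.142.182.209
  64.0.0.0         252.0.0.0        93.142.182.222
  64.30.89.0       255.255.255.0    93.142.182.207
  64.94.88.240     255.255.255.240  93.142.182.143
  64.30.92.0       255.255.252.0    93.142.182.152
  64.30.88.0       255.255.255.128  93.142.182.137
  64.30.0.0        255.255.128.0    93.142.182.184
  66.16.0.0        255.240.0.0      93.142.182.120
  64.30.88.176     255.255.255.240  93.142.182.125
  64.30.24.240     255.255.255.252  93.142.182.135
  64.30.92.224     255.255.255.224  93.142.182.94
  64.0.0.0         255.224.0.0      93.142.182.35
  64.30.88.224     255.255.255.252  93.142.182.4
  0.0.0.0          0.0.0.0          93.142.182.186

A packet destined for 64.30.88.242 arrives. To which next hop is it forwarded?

Routes whose prefix contains 64.30.88.242:
  0.0.0.0/0 (default, matches everything) -> 93.142.182.186
  64.0.0.0/6 (64.0.0.0 - 67.255.255.255) -> 93.142.182.222
  64.0.0.0/11 (64.0.0.0 - 64.31.255.255) -> 93.142.182.35
  64.30.0.0/17 (64.30.0.0 - 64.30.127.255) -> 93.142.182.184
  64.30.64.0/19 (64.30.64.0 - 64.30.95.255) -> 93.142.182.54
More-specific entries that do NOT match:
  64.30.24.240/30 (64.30.24.240 - 64.30.24.243) does not contain 64.30.88.242
  64.30.88.224/30 (64.30.88.224 - 64.30.88.227) does not contain 64.30.88.242
  64.94.88.240/28 (64.94.88.240 - 64.94.88.255) does not contain 64.30.88.242
  64.30.88.176/28 (64.30.88.176 - 64.30.88.191) does not contain 64.30.88.242
  64.30.92.224/27 (64.30.92.224 - 64.30.92.255) does not contain 64.30.88.242
  64.30.88.128/26 (64.30.88.128 - 64.30.88.191) does not contain 64.30.88.242
  64.30.88.0/25 (64.30.88.0 - 64.30.88.127) does not contain 64.30.88.242
  64.30.89.0/24 (64.30.89.0 - 64.30.89.255) does not contain 64.30.88.242
  64.30.92.0/22 (64.30.92.0 - 64.30.95.255) does not contain 64.30.88.242
Longest matching prefix is /19 -> next hop 93.142.182.54.

93.142.182.54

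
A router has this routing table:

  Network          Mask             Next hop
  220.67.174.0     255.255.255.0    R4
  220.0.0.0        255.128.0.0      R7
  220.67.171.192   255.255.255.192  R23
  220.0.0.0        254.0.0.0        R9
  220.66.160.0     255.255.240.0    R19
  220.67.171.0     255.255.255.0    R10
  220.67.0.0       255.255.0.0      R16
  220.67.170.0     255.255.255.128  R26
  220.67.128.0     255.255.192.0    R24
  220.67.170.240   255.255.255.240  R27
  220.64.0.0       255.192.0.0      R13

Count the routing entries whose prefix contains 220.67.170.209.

5

Prefixes containing 220.67.170.209:
  220.0.0.0/7 (220.0.0.0 - 221.255.255.255)
  220.0.0.0/9 (220.0.0.0 - 220.127.255.255)
  220.64.0.0/10 (220.64.0.0 - 220.127.255.255)
  220.67.0.0/16 (220.67.0.0 - 220.67.255.255)
  220.67.128.0/18 (220.67.128.0 - 220.67.191.255)
Total matching entries: 5.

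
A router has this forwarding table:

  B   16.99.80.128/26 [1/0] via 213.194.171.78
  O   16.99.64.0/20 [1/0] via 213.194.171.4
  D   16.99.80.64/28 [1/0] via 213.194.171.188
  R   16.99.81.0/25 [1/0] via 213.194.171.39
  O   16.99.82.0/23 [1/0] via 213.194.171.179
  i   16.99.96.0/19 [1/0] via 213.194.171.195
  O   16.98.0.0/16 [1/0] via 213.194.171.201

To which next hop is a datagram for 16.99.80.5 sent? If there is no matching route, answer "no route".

No entry's prefix contains 16.99.80.5; there is no default route.

no route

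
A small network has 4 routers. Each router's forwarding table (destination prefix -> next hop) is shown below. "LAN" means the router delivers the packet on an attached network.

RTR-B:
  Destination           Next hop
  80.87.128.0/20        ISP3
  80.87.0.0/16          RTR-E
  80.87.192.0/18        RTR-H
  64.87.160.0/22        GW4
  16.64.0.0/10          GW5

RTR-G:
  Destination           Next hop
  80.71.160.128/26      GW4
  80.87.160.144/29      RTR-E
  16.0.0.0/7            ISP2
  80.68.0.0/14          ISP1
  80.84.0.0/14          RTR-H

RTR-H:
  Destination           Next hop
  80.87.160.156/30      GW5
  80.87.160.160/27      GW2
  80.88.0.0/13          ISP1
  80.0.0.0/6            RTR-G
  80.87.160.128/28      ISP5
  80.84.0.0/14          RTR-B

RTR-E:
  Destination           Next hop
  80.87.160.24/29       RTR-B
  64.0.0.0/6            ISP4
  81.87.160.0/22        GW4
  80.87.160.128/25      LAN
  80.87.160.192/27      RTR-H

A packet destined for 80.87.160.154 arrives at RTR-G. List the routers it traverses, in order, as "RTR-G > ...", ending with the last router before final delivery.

At RTR-G: longest match for 80.87.160.154 is 80.84.0.0/14 -> RTR-H
At RTR-H: longest match for 80.87.160.154 is 80.84.0.0/14 -> RTR-B
At RTR-B: longest match for 80.87.160.154 is 80.87.0.0/16 -> RTR-E
At RTR-E: longest match for 80.87.160.154 is 80.87.160.128/25 -> LAN

RTR-G > RTR-H > RTR-B > RTR-E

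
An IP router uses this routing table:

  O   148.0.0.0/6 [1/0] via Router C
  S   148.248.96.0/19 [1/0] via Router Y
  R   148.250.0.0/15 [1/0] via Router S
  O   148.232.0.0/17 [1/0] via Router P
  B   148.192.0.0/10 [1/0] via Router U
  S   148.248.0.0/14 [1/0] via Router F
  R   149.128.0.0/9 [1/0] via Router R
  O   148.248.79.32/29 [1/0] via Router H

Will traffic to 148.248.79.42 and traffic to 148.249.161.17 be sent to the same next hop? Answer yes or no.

148.248.79.42: longest match 148.248.0.0/14 -> Router F
148.249.161.17: longest match 148.248.0.0/14 -> Router F

yes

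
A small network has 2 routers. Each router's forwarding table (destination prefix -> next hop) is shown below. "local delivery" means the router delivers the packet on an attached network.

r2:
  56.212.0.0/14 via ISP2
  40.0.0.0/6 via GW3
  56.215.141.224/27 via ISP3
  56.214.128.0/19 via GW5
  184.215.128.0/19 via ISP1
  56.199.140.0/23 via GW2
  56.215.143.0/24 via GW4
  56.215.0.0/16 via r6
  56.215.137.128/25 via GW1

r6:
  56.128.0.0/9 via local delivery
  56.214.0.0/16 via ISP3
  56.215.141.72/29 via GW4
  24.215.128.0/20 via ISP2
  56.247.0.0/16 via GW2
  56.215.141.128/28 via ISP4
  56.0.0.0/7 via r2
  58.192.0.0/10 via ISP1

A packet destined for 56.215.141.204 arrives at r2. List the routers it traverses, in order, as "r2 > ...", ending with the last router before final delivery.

At r2: longest match for 56.215.141.204 is 56.215.0.0/16 -> r6
At r6: longest match for 56.215.141.204 is 56.128.0.0/9 -> local delivery

r2 > r6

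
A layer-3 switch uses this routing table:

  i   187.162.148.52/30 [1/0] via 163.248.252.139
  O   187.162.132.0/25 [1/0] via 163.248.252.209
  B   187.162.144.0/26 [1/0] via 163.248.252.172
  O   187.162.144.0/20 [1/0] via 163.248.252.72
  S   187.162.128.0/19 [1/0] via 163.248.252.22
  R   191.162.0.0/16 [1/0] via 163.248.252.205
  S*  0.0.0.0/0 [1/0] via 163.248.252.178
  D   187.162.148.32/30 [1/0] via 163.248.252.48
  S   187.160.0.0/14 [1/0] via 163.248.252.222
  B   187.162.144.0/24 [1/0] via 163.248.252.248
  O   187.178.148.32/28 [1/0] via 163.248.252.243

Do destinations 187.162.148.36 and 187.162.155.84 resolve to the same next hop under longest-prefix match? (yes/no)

187.162.148.36: longest match 187.162.144.0/20 -> 163.248.252.72
187.162.155.84: longest match 187.162.144.0/20 -> 163.248.252.72

yes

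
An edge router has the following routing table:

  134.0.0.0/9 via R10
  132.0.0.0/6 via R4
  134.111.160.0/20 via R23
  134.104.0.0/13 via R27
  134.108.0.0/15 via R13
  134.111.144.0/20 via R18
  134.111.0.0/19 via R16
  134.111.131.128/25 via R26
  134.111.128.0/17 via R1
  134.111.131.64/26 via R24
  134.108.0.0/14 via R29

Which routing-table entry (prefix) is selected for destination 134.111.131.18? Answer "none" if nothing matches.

134.111.128.0/17

Entries matching 134.111.131.18:
  132.0.0.0/6 (132.0.0.0 - 135.255.255.255)
  134.0.0.0/9 (134.0.0.0 - 134.127.255.255)
  134.104.0.0/13 (134.104.0.0 - 134.111.255.255)
  134.108.0.0/14 (134.108.0.0 - 134.111.255.255)
  134.111.128.0/17 (134.111.128.0 - 134.111.255.255)
Most specific is 134.111.128.0/17.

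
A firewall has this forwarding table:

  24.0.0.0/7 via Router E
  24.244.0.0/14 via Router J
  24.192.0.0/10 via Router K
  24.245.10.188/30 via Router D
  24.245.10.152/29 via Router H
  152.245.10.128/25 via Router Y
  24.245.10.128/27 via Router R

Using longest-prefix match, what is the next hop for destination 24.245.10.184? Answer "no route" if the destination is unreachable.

Router J

Routes whose prefix contains 24.245.10.184:
  24.0.0.0/7 (24.0.0.0 - 25.255.255.255) -> Router E
  24.192.0.0/10 (24.192.0.0 - 24.255.255.255) -> Router K
  24.244.0.0/14 (24.244.0.0 - 24.247.255.255) -> Router J
More-specific entries that do NOT match:
  24.245.10.188/30 (24.245.10.188 - 24.245.10.191) does not contain 24.245.10.184
  24.245.10.152/29 (24.245.10.152 - 24.245.10.159) does not contain 24.245.10.184
  24.245.10.128/27 (24.245.10.128 - 24.245.10.159) does not contain 24.245.10.184
  152.245.10.128/25 (152.245.10.128 - 152.245.10.255) does not contain 24.245.10.184
Longest matching prefix is /14 -> next hop Router J.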